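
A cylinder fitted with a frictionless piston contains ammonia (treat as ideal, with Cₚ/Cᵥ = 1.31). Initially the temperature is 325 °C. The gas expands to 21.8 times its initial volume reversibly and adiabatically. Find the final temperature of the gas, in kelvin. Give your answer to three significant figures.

T₂ ≈ 230 K

Adiabatic: T₁V₁^(γ−1) = T₂V₂^(γ−1) ⇒ T₂ = T₁ (V₁/V₂)^(γ−1).
T₁ = 325 °C = 598.1 K.
T₂ = 598.1 × (1/21.8)^(0.31) = 230.1 K.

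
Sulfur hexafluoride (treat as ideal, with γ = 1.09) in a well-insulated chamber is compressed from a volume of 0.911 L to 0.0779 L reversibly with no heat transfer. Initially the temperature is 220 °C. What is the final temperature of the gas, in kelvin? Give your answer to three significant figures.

T₂ ≈ 615 K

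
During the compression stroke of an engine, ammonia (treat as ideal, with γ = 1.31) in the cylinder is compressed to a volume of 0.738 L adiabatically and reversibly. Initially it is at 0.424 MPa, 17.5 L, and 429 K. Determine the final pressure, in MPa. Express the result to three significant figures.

P₂ ≈ 26.8 MPa

Adiabatic: P₁V₁^γ = P₂V₂^γ ⇒ P₂ = P₁ (V₁/V₂)^γ.
P₂ = 0.424 × (17.5/0.738)^(1.31) = 26.83 MPa.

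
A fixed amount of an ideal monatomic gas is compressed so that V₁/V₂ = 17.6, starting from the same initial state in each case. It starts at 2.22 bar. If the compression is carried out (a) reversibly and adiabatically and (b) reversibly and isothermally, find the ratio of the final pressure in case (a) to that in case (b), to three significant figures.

P_adiabatic / P_isothermal ≈ 6.77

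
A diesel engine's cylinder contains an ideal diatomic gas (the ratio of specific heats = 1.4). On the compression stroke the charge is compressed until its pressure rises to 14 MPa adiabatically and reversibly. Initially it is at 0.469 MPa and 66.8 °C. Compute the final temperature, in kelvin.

T₂ ≈ 897 K

Adiabatic: T₂/T₁ = (P₂/P₁)^((γ−1)/γ).
T₁ = 66.8 °C = 339.9 K.
T₂ = 339.9 × (14/0.469)^(0.286) = 897.1 K.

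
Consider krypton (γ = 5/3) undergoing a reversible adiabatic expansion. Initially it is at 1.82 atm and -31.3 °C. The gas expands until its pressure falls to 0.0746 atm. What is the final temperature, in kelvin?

Adiabatic: T₂/T₁ = (P₂/P₁)^((γ−1)/γ).
T₁ = -31.3 °C = 241.8 K.
T₂ = 241.8 × (0.0746/1.82)^(2/5) = 67.39 K.

T₂ ≈ 67.4 K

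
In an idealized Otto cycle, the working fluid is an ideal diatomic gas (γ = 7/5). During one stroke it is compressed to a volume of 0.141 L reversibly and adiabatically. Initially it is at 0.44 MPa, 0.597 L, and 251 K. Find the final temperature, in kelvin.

T₂ ≈ 447 K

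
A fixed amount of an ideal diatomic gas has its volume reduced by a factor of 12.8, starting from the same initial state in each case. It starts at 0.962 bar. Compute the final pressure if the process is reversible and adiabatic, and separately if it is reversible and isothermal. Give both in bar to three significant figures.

adiabatic: 34.1 bar; isothermal: 12.3 bar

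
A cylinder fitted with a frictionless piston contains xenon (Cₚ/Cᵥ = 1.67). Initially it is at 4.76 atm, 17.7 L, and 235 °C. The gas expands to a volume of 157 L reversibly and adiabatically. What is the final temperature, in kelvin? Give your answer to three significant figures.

T₂ ≈ 118 K

Adiabatic: T₁V₁^(γ−1) = T₂V₂^(γ−1) ⇒ T₂ = T₁ (V₁/V₂)^(γ−1).
T₁ = 235 °C = 508.1 K.
T₂ = 508.1 × (17.7/157)^(0.67) = 117.7 K.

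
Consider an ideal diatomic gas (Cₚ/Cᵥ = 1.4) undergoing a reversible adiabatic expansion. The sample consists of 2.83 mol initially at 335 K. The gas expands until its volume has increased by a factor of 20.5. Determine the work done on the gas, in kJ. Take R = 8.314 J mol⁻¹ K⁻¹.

W ≈ -13.8 kJ

For a reversible adiabat TV^(γ−1) is constant, so T₂ = T₁ (V₁/V₂)^(γ−1).
T₂ = 335 × (1/20.5)^(0.4) = 100.1 K.
Q = 0, so ΔU = W_on_gas = nCᵥΔT with Cᵥ = R/(γ−1) = 20.79 J/(mol·K).
ΔU = 2.83 × 20.79 × (100.1 − 335) = -13820 J.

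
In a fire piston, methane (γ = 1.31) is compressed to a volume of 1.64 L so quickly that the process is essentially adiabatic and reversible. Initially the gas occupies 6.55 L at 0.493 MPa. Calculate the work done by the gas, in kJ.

P₂ = P₁(V₁/V₂)^γ = 0.493×(6.55/1.64)^(1.31) = 3.025 MPa.
For a reversible adiabat, W_by_gas = (P₁V₁ − P₂V₂)/(γ−1).
W_by = (493000×0.00655 − 3.025×10^6×0.00164) / (0.31) = -5585 J.

W ≈ -5.58 kJ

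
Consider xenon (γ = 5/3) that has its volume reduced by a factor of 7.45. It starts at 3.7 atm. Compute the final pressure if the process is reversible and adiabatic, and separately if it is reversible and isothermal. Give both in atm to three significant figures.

adiabatic: 105 atm; isothermal: 27.6 atm

Isothermal: P₂ = P₁(V₁/V₂) = 3.7×7.45 = 27.57 atm.
Adiabatic: P₂ = P₁(V₁/V₂)^γ = 3.7×7.45^(5/3) = 105.1 atm.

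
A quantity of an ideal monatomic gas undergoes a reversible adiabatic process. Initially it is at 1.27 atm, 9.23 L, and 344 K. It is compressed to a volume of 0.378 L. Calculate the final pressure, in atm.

Since PV^γ is constant along a reversible adiabat, P₂ = P₁ (V₁/V₂)^γ.
γ = 5/3 for a monatomic ideal gas.
P₂ = 1.27 × (9.23/0.378)^(5/3) = 261 atm.

P₂ ≈ 261 atm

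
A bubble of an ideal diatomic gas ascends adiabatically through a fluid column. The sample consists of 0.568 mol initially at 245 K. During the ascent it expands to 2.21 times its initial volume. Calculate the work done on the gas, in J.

W ≈ -786 J

Adiabatic: T₁V₁^(γ−1) = T₂V₂^(γ−1) ⇒ T₂ = T₁ (V₁/V₂)^(γ−1).
γ = 7/5 for a diatomic ideal gas, so γ−1 = 2/5.
T₂ = 245 × (1/2.21)^(2/5) = 178.4 K.
Q = 0, so ΔU = W_on_gas = nCᵥΔT with Cᵥ = R/(γ−1) = 20.79 J/(mol·K).
ΔU = 0.568 × 20.79 × (178.4 − 245) = -786.2 J.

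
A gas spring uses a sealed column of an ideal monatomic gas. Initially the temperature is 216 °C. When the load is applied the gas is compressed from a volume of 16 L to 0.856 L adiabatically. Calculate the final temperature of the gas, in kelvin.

T₂ ≈ 3450 K

Adiabatic: T₁V₁^(γ−1) = T₂V₂^(γ−1) ⇒ T₂ = T₁ (V₁/V₂)^(γ−1).
For a monatomic ideal gas γ = 5/3, so γ−1 = 2/3.
T₁ = 216 °C = 489.1 K.
T₂ = 489.1 × (16/0.856)^(2/3) = 3445 K.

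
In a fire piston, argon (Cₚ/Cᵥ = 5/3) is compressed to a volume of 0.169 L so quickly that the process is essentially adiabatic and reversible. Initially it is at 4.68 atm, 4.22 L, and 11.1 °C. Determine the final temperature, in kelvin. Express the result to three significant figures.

For a reversible adiabat TV^(γ−1) is constant, so T₂ = T₁ (V₁/V₂)^(γ−1).
T₁ = 11.1 °C = 284.2 K.
T₂ = 284.2 × (4.22/0.169)^(2/3) = 2428 K.

T₂ ≈ 2430 K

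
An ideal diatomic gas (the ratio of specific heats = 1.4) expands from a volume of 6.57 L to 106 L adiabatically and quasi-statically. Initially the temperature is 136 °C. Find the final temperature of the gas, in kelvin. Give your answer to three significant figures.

T₂ ≈ 135 K

Adiabatic: T₁V₁^(γ−1) = T₂V₂^(γ−1) ⇒ T₂ = T₁ (V₁/V₂)^(γ−1).
T₁ = 136 °C = 409.1 K.
T₂ = 409.1 × (6.57/106)^(0.4) = 134.5 K.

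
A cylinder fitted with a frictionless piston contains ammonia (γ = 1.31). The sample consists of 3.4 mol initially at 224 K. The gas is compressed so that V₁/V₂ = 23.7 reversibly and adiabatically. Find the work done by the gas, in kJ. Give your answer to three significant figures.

W ≈ -34.1 kJ

For a reversible adiabat TV^(γ−1) is constant, so T₂ = T₁ (V₁/V₂)^(γ−1).
T₂ = 224 × 23.7^(0.31) = 597.6 K.
Q = 0, so ΔU = W_on_gas = nCᵥΔT with Cᵥ = R/(γ−1) = 26.82 J/(mol·K).
ΔU = 3.4 × 26.82 × (597.6 − 224) = 34070 J.
Work done by the gas = −ΔU = -34070 J.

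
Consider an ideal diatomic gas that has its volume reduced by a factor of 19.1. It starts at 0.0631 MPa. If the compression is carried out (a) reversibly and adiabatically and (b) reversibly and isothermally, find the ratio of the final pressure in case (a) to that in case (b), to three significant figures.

P_adiabatic / P_isothermal ≈ 3.25

For a diatomic ideal gas γ = 7/5.
Isothermal: P_b = P₁(V₁/V₂) = 0.0631×19.1.
Adiabatic: P_a = P₁(V₁/V₂)^γ = 0.0631×19.1^(7/5).
P_a/P_b = (V₁/V₂)^(γ−1) = 19.1^(2/5) = 3.254.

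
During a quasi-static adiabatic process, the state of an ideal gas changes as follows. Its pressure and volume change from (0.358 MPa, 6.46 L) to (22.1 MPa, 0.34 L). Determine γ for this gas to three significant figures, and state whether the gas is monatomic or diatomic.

PV^γ = const ⇒ γ = ln(P₂/P₁) / ln(V₁/V₂).
γ = ln(22.1/0.358) / ln(6.46/0.34) = 1.4.
γ ≈ 1.40 is close to 7/5, so the gas is diatomic.

γ ≈ 1.40; diatomic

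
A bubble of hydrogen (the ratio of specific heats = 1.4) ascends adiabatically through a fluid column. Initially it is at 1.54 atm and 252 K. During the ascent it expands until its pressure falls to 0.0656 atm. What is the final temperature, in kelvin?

T₂ ≈ 102 K

Along an adiabat T P^((1−γ)/γ) is constant, so T₂ = T₁ (P₂/P₁)^((γ−1)/γ).
T₂ = 252 × (0.0656/1.54)^(0.286) = 102.3 K.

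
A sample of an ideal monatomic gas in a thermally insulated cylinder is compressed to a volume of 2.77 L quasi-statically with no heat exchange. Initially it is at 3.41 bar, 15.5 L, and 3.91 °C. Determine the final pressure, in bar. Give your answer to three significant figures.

P₂ ≈ 60.1 bar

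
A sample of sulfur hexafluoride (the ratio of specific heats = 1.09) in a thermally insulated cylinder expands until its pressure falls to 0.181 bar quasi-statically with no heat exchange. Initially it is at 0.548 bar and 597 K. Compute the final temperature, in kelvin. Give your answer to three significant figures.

Along an adiabat T P^((1−γ)/γ) is constant, so T₂ = T₁ (P₂/P₁)^((γ−1)/γ).
T₂ = 597 × (0.181/0.548)^(0.0826) = 544.8 K.

T₂ ≈ 545 K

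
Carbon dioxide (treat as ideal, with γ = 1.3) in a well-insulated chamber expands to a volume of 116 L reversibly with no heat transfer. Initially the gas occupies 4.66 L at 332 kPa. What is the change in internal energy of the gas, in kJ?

P₂ = P₁(V₁/V₂)^γ = 332×(4.66/116)^(1.3) = 5.084 kPa.
For a reversible adiabat, W_by_gas = (P₁V₁ − P₂V₂)/(γ−1).
W_by = (332000×0.00466 − 5084×0.116) / (0.3) = 3191 J.
Q = 0 ⇒ ΔU = −W_by = -3191 J.

ΔU ≈ -3.19 kJ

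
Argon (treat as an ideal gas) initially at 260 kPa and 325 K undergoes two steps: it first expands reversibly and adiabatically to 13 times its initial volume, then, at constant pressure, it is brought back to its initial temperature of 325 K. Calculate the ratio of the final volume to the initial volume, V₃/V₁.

V₃/V₁ ≈ 71.9

For a monatomic ideal gas γ = 5/3.
Adiabatic step: V₂/V₁ = 13; T₂ = T₁·(1/13)^(2/3) = 58.78 K.
Isobaric step: V₃/V₂ = T₃/T₂ = 325/58.78.
V₃/V₁ = (V₂/V₁)(V₃/V₂) = 13 × (325/58.78) = 71.87.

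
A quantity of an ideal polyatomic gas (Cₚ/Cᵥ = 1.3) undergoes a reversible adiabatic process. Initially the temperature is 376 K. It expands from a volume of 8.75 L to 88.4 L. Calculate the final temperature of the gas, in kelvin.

Adiabatic: T₁V₁^(γ−1) = T₂V₂^(γ−1) ⇒ T₂ = T₁ (V₁/V₂)^(γ−1).
T₂ = 376 × (8.75/88.4)^(0.3) = 187.9 K.

T₂ ≈ 188 K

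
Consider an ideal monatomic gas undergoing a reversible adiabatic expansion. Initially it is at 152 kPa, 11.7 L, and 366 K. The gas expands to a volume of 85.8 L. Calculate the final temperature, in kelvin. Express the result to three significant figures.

T₂ ≈ 97.0 K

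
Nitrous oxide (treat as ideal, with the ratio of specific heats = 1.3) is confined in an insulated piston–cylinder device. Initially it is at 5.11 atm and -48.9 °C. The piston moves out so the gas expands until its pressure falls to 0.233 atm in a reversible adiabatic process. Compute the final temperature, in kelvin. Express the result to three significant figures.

Along an adiabat T P^((1−γ)/γ) is constant, so T₂ = T₁ (P₂/P₁)^((γ−1)/γ).
T₁ = -48.9 °C = 224.2 K.
T₂ = 224.2 × (0.233/5.11)^(0.231) = 110 K.

T₂ ≈ 110 K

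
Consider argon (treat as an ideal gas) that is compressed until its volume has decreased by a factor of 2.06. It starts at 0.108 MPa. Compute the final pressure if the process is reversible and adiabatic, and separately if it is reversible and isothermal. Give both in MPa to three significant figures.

For a monatomic ideal gas γ = 5/3.
Isothermal: P₂ = P₁(V₁/V₂) = 0.108×2.06 = 0.2225 MPa.
Adiabatic: P₂ = P₁(V₁/V₂)^γ = 0.108×2.06^(5/3) = 0.3602 MPa.

adiabatic: 0.360 MPa; isothermal: 0.222 MPa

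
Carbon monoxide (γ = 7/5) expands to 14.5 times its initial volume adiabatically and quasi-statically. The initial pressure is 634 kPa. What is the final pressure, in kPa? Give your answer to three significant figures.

P₂ ≈ 15.0 kPa

Since PV^γ is constant along a reversible adiabat, P₂ = P₁ (V₁/V₂)^γ.
P₂ = 634 × (1/14.5)^(7/5) = 15 kPa.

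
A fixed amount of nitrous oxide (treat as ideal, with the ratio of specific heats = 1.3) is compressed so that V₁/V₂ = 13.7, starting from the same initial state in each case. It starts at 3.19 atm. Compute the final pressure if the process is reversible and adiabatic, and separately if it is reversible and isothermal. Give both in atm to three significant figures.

adiabatic: 95.8 atm; isothermal: 43.7 atm

Isothermal: P₂ = P₁(V₁/V₂) = 3.19×13.7 = 43.7 atm.
Adiabatic: P₂ = P₁(V₁/V₂)^γ = 3.19×13.7^(1.3) = 95.84 atm.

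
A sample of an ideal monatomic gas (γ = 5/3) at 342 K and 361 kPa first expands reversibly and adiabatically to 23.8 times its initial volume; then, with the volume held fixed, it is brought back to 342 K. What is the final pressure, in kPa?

P₃ ≈ 15.2 kPa

Adiabatic step (PV^γ = const): P₂ = 361×(1/23.8)^(5/3) = 1.833 kPa; T₂ = 342×(1/23.8)^(2/3) = 41.33 K.
Isochoric: P₃ = P₂(T₃/T₂) = 1.833 × (342/41.33) = 15.17 kPa.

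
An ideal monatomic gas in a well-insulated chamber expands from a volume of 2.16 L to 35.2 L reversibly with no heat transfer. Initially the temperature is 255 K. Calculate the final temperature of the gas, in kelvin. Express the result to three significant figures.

T₂ ≈ 39.7 K

For a reversible adiabat TV^(γ−1) is constant, so T₂ = T₁ (V₁/V₂)^(γ−1).
For a monatomic ideal gas γ = 5/3, so γ−1 = 2/3.
T₂ = 255 × (2.16/35.2)^(2/3) = 39.67 K.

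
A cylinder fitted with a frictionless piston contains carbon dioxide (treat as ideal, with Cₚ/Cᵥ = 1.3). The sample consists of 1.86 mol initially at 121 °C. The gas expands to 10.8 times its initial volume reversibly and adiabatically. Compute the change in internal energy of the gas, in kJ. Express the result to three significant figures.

For a reversible adiabat TV^(γ−1) is constant, so T₂ = T₁ (V₁/V₂)^(γ−1).
T₁ = 121 °C = 394.1 K.
T₂ = 394.1 × (1/10.8)^(0.3) = 193 K.
Q = 0, so ΔU = W_on_gas = nCᵥΔT with Cᵥ = R/(γ−1) = 27.71 J/(mol·K).
ΔU = 1.86 × 27.71 × (193 − 394.1) = -10370 J.

ΔU ≈ -10.4 kJ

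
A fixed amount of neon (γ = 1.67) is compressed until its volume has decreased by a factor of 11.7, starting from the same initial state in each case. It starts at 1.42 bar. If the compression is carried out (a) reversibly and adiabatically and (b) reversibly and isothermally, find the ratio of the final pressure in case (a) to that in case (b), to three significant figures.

P_adiabatic / P_isothermal ≈ 5.20

Isothermal: P_b = P₁(V₁/V₂) = 1.42×11.7.
Adiabatic: P_a = P₁(V₁/V₂)^γ = 1.42×11.7^(1.67).
P_a/P_b = (V₁/V₂)^(γ−1) = 11.7^(0.67) = 5.196.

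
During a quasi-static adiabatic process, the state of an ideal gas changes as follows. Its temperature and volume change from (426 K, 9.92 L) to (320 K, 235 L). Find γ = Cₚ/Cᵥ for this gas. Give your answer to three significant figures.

TV^(γ−1) = const ⇒ γ − 1 = ln(T₂/T₁) / ln(V₁/V₂).
γ = 1 + ln(320/426) / ln(9.92/235) = 1.09.

γ ≈ 1.09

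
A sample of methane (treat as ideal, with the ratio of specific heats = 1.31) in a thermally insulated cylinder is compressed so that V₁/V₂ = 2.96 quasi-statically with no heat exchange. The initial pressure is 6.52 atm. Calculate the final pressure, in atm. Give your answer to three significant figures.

P₂ ≈ 27.0 atm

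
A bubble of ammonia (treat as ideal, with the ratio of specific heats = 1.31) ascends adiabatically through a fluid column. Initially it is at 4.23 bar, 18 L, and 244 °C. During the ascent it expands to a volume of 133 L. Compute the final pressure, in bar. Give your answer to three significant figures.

Since PV^γ is constant along a reversible adiabat, P₂ = P₁ (V₁/V₂)^γ.
P₂ = 4.23 × (18/133)^(1.31) = 0.308 bar.

P₂ ≈ 0.308 bar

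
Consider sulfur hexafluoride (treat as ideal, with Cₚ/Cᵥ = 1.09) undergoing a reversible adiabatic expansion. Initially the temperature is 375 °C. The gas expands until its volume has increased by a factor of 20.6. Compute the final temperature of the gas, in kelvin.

T₂ ≈ 494 K

Adiabatic: T₁V₁^(γ−1) = T₂V₂^(γ−1) ⇒ T₂ = T₁ (V₁/V₂)^(γ−1).
T₁ = 375 °C = 648.1 K.
T₂ = 648.1 × (1/20.6)^(0.09) = 493.7 K.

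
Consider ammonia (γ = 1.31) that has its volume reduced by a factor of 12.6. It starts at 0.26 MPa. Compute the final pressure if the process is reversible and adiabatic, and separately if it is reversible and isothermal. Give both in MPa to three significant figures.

Isothermal: P₂ = P₁(V₁/V₂) = 0.26×12.6 = 3.276 MPa.
Adiabatic: P₂ = P₁(V₁/V₂)^γ = 0.26×12.6^(1.31) = 7.186 MPa.

adiabatic: 7.19 MPa; isothermal: 3.28 MPa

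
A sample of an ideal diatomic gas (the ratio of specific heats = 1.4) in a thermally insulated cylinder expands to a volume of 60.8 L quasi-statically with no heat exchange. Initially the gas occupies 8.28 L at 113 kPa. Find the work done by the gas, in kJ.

W ≈ 1.29 kJ

P₂ = P₁(V₁/V₂)^γ = 113×(8.28/60.8)^(1.4) = 6.932 kPa.
For a reversible adiabat, W_by_gas = (P₁V₁ − P₂V₂)/(γ−1).
W_by = (113000×0.00828 − 6932×0.0608) / (0.4) = 1285 J.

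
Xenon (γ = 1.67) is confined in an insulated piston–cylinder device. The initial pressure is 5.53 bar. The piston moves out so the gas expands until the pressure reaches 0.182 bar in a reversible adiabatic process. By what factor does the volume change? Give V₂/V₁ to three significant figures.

From PV^γ = const, V₂/V₁ = (P₁/P₂)^(1/γ).
V₂/V₁ = (5.53/0.182)^(0.599) = 7.724.

V₂/V₁ ≈ 7.72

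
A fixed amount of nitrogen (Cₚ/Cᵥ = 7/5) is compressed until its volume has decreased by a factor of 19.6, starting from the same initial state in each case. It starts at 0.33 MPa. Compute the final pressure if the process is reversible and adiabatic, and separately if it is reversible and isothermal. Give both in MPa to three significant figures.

Isothermal: P₂ = P₁(V₁/V₂) = 0.33×19.6 = 6.468 MPa.
Adiabatic: P₂ = P₁(V₁/V₂)^γ = 0.33×19.6^(7/5) = 21.27 MPa.

adiabatic: 21.3 MPa; isothermal: 6.47 MPa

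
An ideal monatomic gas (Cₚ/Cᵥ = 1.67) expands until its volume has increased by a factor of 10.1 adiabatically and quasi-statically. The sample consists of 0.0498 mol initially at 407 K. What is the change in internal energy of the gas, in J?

ΔU ≈ -198 J

Adiabatic: T₁V₁^(γ−1) = T₂V₂^(γ−1) ⇒ T₂ = T₁ (V₁/V₂)^(γ−1).
T₂ = 407 × (1/10.1)^(0.67) = 86.44 K.
Q = 0, so ΔU = W_on_gas = nCᵥΔT with Cᵥ = R/(γ−1) = 12.41 J/(mol·K).
ΔU = 0.0498 × 12.41 × (86.44 − 407) = -198.1 J.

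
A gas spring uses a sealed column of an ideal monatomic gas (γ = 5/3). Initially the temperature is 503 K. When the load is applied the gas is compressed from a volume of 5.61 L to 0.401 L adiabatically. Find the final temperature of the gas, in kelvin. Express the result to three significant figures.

Adiabatic: T₁V₁^(γ−1) = T₂V₂^(γ−1) ⇒ T₂ = T₁ (V₁/V₂)^(γ−1).
T₂ = 503 × (5.61/0.401)^(2/3) = 2920 K.

T₂ ≈ 2920 K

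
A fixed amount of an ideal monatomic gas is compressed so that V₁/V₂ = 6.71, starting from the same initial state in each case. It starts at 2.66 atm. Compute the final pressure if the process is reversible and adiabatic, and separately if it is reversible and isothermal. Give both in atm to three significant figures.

adiabatic: 63.5 atm; isothermal: 17.8 atm

For a monatomic ideal gas γ = 5/3.
Isothermal: P₂ = P₁(V₁/V₂) = 2.66×6.71 = 17.85 atm.
Adiabatic: P₂ = P₁(V₁/V₂)^γ = 2.66×6.71^(5/3) = 63.5 atm.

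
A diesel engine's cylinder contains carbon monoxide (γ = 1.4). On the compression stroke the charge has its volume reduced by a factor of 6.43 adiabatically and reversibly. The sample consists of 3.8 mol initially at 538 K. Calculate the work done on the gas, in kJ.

W ≈ 47.0 kJ

For a reversible adiabat TV^(γ−1) is constant, so T₂ = T₁ (V₁/V₂)^(γ−1).
T₂ = 538 × 6.43^(0.4) = 1133 K.
Q = 0, so ΔU = W_on_gas = nCᵥΔT with Cᵥ = R/(γ−1) = 20.79 J/(mol·K).
ΔU = 3.8 × 20.79 × (1133 − 538) = 46960 J.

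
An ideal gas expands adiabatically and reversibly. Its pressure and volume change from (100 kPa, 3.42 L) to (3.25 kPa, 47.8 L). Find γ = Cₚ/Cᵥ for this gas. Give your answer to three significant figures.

γ ≈ 1.30

PV^γ = const ⇒ γ = ln(P₂/P₁) / ln(V₁/V₂).
γ = ln(3.25/100) / ln(3.42/47.8) = 1.299.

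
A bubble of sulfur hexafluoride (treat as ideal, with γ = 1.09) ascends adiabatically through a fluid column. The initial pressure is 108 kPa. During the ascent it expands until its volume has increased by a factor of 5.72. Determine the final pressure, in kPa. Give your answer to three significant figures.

Since PV^γ is constant along a reversible adiabat, P₂ = P₁ (V₁/V₂)^γ.
P₂ = 108 × (1/5.72)^(1.09) = 16.14 kPa.

P₂ ≈ 16.1 kPa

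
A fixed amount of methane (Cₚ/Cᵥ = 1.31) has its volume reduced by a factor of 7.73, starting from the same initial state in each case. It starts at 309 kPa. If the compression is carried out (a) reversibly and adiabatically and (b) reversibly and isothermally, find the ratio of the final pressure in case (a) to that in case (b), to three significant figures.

Isothermal: P_b = P₁(V₁/V₂) = 309×7.73.
Adiabatic: P_a = P₁(V₁/V₂)^γ = 309×7.73^(1.31).
P_a/P_b = (V₁/V₂)^(γ−1) = 7.73^(0.31) = 1.885.

P_adiabatic / P_isothermal ≈ 1.89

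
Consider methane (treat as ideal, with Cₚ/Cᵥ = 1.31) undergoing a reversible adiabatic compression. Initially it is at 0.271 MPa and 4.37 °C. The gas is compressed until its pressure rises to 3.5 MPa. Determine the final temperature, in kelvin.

T₂ ≈ 508 K

Adiabatic: T₂/T₁ = (P₂/P₁)^((γ−1)/γ).
T₁ = 4.37 °C = 277.5 K.
T₂ = 277.5 × (3.5/0.271)^(0.237) = 508.4 K.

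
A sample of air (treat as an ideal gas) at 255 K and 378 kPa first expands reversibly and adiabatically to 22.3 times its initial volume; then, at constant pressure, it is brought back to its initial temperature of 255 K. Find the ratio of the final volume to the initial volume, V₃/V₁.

V₃/V₁ ≈ 77.2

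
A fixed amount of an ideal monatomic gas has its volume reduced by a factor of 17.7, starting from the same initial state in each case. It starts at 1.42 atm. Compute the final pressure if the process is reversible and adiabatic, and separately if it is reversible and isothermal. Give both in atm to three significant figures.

For a monatomic ideal gas γ = 5/3.
Isothermal: P₂ = P₁(V₁/V₂) = 1.42×17.7 = 25.13 atm.
Adiabatic: P₂ = P₁(V₁/V₂)^γ = 1.42×17.7^(5/3) = 170.7 atm.

adiabatic: 171 atm; isothermal: 25.1 atm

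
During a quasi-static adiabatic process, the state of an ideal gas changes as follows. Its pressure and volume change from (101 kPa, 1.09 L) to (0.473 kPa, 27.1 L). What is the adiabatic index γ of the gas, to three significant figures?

γ ≈ 1.67

PV^γ = const ⇒ γ = ln(P₂/P₁) / ln(V₁/V₂).
γ = ln(0.473/101) / ln(1.09/27.1) = 1.669.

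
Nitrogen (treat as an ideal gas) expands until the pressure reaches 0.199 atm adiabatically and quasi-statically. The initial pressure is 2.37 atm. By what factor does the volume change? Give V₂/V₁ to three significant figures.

V₂/V₁ ≈ 5.87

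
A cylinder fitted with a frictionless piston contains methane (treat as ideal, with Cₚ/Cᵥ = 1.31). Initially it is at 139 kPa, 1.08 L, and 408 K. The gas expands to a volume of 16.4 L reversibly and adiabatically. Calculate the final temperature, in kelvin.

Adiabatic: T₁V₁^(γ−1) = T₂V₂^(γ−1) ⇒ T₂ = T₁ (V₁/V₂)^(γ−1).
T₂ = 408 × (1.08/16.4)^(0.31) = 175.6 K.

T₂ ≈ 176 K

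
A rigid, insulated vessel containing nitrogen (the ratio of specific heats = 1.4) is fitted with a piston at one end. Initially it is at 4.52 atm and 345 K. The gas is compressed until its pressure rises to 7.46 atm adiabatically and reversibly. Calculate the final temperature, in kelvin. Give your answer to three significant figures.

Adiabatic: T₂/T₁ = (P₂/P₁)^((γ−1)/γ).
T₂ = 345 × (7.46/4.52)^(0.286) = 398.1 K.

T₂ ≈ 398 K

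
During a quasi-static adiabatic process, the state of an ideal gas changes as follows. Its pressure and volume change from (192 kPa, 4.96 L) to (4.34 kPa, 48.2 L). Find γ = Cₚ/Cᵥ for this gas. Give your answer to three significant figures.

γ ≈ 1.67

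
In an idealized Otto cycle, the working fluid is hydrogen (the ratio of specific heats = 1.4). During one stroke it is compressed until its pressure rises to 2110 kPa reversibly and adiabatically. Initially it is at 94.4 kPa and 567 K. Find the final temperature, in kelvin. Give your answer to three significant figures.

T₂ ≈ 1380 K

Adiabatic: T₂/T₁ = (P₂/P₁)^((γ−1)/γ).
T₂ = 567 × (2110/94.4)^(0.286) = 1378 K.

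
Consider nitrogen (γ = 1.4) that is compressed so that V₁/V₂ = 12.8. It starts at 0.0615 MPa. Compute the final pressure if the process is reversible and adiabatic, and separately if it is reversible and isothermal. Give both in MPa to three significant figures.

adiabatic: 2.18 MPa; isothermal: 0.787 MPa

Isothermal: P₂ = P₁(V₁/V₂) = 0.0615×12.8 = 0.7872 MPa.
Adiabatic: P₂ = P₁(V₁/V₂)^γ = 0.0615×12.8^(1.4) = 2.183 MPa.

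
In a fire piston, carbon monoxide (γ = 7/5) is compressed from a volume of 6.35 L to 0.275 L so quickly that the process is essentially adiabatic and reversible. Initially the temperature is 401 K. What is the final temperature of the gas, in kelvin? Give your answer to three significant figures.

T₂ ≈ 1410 K

Adiabatic: T₁V₁^(γ−1) = T₂V₂^(γ−1) ⇒ T₂ = T₁ (V₁/V₂)^(γ−1).
T₂ = 401 × (6.35/0.275)^(2/5) = 1408 K.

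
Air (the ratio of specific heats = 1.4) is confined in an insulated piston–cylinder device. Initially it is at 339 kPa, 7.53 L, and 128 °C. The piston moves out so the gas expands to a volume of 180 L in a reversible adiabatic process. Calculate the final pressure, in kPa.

P₂ ≈ 3.98 kPa

Since PV^γ is constant along a reversible adiabat, P₂ = P₁ (V₁/V₂)^γ.
P₂ = 339 × (7.53/180)^(1.4) = 3.984 kPa.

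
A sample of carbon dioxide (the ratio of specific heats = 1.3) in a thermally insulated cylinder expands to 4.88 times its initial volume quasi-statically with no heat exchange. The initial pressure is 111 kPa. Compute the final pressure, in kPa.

P₂ ≈ 14.1 kPa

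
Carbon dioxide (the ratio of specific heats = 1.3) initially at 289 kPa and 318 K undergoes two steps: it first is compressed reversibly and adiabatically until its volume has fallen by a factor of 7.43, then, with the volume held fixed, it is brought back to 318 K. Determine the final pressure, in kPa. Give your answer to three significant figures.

P₃ ≈ 2150 kPa

Adiabatic step (PV^γ = const): P₂ = 289×7.43^(1.3) = 3919 kPa; T₂ = 318×7.43^(0.3) = 580.4 K.
Isochoric: P₃ = P₂(T₃/T₂) = 3919 × (318/580.4) = 2147 kPa.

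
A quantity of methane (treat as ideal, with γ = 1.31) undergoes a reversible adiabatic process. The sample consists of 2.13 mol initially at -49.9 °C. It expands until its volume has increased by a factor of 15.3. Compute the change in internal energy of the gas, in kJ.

For a reversible adiabat TV^(γ−1) is constant, so T₂ = T₁ (V₁/V₂)^(γ−1).
T₁ = -49.9 °C = 223.2 K.
T₂ = 223.2 × (1/15.3)^(0.31) = 95.84 K.
Q = 0, so ΔU = W_on_gas = nCᵥΔT with Cᵥ = R/(γ−1) = 26.82 J/(mol·K).
ΔU = 2.13 × 26.82 × (95.84 − 223.2) = -7278 J.

ΔU ≈ -7.28 kJ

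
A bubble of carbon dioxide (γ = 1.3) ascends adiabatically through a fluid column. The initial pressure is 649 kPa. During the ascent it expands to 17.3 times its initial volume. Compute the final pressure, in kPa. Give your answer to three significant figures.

P₂ ≈ 16.0 kPa

Adiabatic: P₁V₁^γ = P₂V₂^γ ⇒ P₂ = P₁ (V₁/V₂)^γ.
P₂ = 649 × (1/17.3)^(1.3) = 15.95 kPa.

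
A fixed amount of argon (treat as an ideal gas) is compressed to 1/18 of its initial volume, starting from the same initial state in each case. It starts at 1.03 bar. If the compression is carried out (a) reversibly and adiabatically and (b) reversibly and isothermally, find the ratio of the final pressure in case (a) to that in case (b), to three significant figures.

P_adiabatic / P_isothermal ≈ 6.87

For a monatomic ideal gas γ = 5/3.
Isothermal: P_b = P₁(V₁/V₂) = 1.03×18.
Adiabatic: P_a = P₁(V₁/V₂)^γ = 1.03×18^(5/3).
P_a/P_b = (V₁/V₂)^(γ−1) = 18^(2/3) = 6.868.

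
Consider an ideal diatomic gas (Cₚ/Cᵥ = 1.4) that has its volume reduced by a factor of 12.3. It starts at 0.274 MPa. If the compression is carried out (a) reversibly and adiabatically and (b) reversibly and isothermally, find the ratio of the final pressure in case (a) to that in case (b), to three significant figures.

Isothermal: P_b = P₁(V₁/V₂) = 0.274×12.3.
Adiabatic: P_a = P₁(V₁/V₂)^γ = 0.274×12.3^(1.4).
P_a/P_b = (V₁/V₂)^(γ−1) = 12.3^(0.4) = 2.729.

P_adiabatic / P_isothermal ≈ 2.73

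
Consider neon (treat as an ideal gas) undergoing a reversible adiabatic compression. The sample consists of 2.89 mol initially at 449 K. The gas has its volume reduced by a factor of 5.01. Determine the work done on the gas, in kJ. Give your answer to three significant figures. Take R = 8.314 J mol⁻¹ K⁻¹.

W ≈ 31.2 kJ

Adiabatic: T₁V₁^(γ−1) = T₂V₂^(γ−1) ⇒ T₂ = T₁ (V₁/V₂)^(γ−1).
γ = 5/3 for a monatomic ideal gas, so γ−1 = 2/3.
T₂ = 449 × 5.01^(2/3) = 1315 K.
Q = 0, so ΔU = W_on_gas = nCᵥΔT with Cᵥ = R/(γ−1) = 12.47 J/(mol·K).
ΔU = 2.89 × 12.47 × (1315 − 449) = 31200 J.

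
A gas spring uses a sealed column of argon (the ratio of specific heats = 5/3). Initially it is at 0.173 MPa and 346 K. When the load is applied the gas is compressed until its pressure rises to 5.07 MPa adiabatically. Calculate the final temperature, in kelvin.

T₂ ≈ 1340 K

Adiabatic: T₂/T₁ = (P₂/P₁)^((γ−1)/γ).
T₂ = 346 × (5.07/0.173)^(2/5) = 1336 K.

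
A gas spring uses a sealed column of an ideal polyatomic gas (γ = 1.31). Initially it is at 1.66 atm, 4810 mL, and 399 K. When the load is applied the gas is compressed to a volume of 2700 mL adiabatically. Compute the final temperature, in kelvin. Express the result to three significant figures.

T₂ ≈ 477 K

For a reversible adiabat TV^(γ−1) is constant, so T₂ = T₁ (V₁/V₂)^(γ−1).
T₂ = 399 × (4810/2700)^(0.31) = 477.2 K.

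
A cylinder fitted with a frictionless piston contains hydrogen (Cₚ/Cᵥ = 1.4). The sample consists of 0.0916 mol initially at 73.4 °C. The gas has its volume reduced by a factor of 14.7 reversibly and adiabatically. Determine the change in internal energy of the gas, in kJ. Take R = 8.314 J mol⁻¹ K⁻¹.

ΔU ≈ 1.27 kJ

Adiabatic: T₁V₁^(γ−1) = T₂V₂^(γ−1) ⇒ T₂ = T₁ (V₁/V₂)^(γ−1).
T₁ = 73.4 °C = 346.5 K.
T₂ = 346.5 × 14.7^(0.4) = 1016 K.
Q = 0, so ΔU = W_on_gas = nCᵥΔT with Cᵥ = R/(γ−1) = 20.79 J/(mol·K).
ΔU = 0.0916 × 20.79 × (1016 − 346.5) = 1274 J.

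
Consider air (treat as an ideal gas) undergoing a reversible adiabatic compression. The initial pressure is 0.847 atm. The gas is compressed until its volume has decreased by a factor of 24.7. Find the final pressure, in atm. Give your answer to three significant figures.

Adiabatic: P₁V₁^γ = P₂V₂^γ ⇒ P₂ = P₁ (V₁/V₂)^γ.
For a diatomic ideal gas γ = 7/5.
P₂ = 0.847 × 24.7^(7/5) = 75.45 atm.

P₂ ≈ 75.4 atm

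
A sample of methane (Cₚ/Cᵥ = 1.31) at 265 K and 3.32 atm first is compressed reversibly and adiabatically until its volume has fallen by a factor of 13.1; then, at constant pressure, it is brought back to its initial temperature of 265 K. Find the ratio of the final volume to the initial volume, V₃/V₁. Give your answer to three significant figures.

V₃/V₁ ≈ 0.0344

Adiabatic step: V₂/V₁ = 0.07634; T₂ = T₁·13.1^(0.31) = 588.3 K.
Isobaric step: V₃/V₂ = T₃/T₂ = 265/588.3.
V₃/V₁ = (V₂/V₁)(V₃/V₂) = 0.07634 × (265/588.3) = 0.03439.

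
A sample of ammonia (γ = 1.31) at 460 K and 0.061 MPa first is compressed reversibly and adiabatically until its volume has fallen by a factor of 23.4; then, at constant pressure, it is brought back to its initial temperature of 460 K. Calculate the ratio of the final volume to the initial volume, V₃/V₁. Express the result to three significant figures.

V₃/V₁ ≈ 0.0161

Adiabatic step: V₂/V₁ = 0.04274; T₂ = T₁·23.4^(0.31) = 1222 K.
Isobaric step: V₃/V₂ = T₃/T₂ = 460/1222.
V₃/V₁ = (V₂/V₁)(V₃/V₂) = 0.04274 × (460/1222) = 0.01608.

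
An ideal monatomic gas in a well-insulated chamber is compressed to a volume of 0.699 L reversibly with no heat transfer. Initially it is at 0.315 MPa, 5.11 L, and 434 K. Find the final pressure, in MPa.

P₂ ≈ 8.67 MPa

Adiabatic: P₁V₁^γ = P₂V₂^γ ⇒ P₂ = P₁ (V₁/V₂)^γ.
γ = 5/3 for a monatomic ideal gas.
P₂ = 0.315 × (5.11/0.699)^(5/3) = 8.674 MPa.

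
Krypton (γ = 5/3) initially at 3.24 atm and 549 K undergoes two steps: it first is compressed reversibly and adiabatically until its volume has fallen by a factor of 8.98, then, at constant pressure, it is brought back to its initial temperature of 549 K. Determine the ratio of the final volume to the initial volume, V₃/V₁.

Adiabatic step: V₂/V₁ = 0.1114; T₂ = T₁·8.98^(2/3) = 2372 K.
Isobaric step: V₃/V₂ = T₃/T₂ = 549/2372.
V₃/V₁ = (V₂/V₁)(V₃/V₂) = 0.1114 × (549/2372) = 0.02578.

V₃/V₁ ≈ 0.0258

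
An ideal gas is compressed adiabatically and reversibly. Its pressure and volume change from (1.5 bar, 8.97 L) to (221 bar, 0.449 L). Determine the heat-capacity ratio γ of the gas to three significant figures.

PV^γ = const ⇒ γ = ln(P₂/P₁) / ln(V₁/V₂).
γ = ln(221/1.5) / ln(8.97/0.449) = 1.667.

γ ≈ 1.67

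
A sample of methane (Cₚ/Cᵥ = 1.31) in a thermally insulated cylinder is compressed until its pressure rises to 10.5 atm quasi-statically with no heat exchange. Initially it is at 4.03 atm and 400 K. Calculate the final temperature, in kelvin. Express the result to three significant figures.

Along an adiabat T P^((1−γ)/γ) is constant, so T₂ = T₁ (P₂/P₁)^((γ−1)/γ).
T₂ = 400 × (10.5/4.03)^(0.237) = 501.7 K.

T₂ ≈ 502 K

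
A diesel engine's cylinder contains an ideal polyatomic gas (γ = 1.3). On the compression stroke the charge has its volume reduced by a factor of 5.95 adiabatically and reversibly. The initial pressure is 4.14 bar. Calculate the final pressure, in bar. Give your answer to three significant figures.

P₂ ≈ 42.1 bar

Since PV^γ is constant along a reversible adiabat, P₂ = P₁ (V₁/V₂)^γ.
P₂ = 4.14 × 5.95^(1.3) = 42.06 bar.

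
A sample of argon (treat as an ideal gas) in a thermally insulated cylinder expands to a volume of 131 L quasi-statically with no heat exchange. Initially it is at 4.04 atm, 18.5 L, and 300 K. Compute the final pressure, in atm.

P₂ ≈ 0.155 atm

Since PV^γ is constant along a reversible adiabat, P₂ = P₁ (V₁/V₂)^γ.
γ = 5/3 for a monatomic ideal gas.
P₂ = 4.04 × (18.5/131)^(5/3) = 0.1547 atm.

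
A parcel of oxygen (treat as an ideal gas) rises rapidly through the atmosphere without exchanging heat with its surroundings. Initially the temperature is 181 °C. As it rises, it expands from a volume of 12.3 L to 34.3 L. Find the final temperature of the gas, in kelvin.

T₂ ≈ 301 K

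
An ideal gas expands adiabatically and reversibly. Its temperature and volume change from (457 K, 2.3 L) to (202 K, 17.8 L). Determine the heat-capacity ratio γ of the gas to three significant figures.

TV^(γ−1) = const ⇒ γ − 1 = ln(T₂/T₁) / ln(V₁/V₂).
γ = 1 + ln(202/457) / ln(2.3/17.8) = 1.399.

γ ≈ 1.40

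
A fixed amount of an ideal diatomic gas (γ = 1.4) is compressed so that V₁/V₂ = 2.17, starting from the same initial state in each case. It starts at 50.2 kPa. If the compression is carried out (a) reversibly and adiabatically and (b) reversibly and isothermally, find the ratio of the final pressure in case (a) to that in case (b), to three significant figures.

Isothermal: P_b = P₁(V₁/V₂) = 50.2×2.17.
Adiabatic: P_a = P₁(V₁/V₂)^γ = 50.2×2.17^(1.4).
P_a/P_b = (V₁/V₂)^(γ−1) = 2.17^(0.4) = 1.363.

P_adiabatic / P_isothermal ≈ 1.36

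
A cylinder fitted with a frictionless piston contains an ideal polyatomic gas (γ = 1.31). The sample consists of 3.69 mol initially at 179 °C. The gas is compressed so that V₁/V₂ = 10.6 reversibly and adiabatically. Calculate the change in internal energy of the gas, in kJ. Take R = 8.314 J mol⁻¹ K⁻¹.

For a reversible adiabat TV^(γ−1) is constant, so T₂ = T₁ (V₁/V₂)^(γ−1).
T₁ = 179 °C = 452.1 K.
T₂ = 452.1 × 10.6^(0.31) = 940 K.
Q = 0, so ΔU = W_on_gas = nCᵥΔT with Cᵥ = R/(γ−1) = 26.82 J/(mol·K).
ΔU = 3.69 × 26.82 × (940 − 452.1) = 48280 J.

ΔU ≈ 48.3 kJ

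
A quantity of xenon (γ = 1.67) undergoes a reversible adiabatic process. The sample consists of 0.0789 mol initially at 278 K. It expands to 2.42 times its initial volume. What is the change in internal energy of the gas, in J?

Adiabatic: T₁V₁^(γ−1) = T₂V₂^(γ−1) ⇒ T₂ = T₁ (V₁/V₂)^(γ−1).
T₂ = 278 × (1/2.42)^(0.67) = 153.8 K.
Q = 0, so ΔU = W_on_gas = nCᵥΔT with Cᵥ = R/(γ−1) = 12.41 J/(mol·K).
ΔU = 0.0789 × 12.41 × (153.8 − 278) = -121.6 J.

ΔU ≈ -122 J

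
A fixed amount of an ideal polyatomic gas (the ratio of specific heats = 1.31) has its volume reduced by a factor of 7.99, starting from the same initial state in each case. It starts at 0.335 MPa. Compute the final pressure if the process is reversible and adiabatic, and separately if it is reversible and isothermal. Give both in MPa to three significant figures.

Isothermal: P₂ = P₁(V₁/V₂) = 0.335×7.99 = 2.677 MPa.
Adiabatic: P₂ = P₁(V₁/V₂)^γ = 0.335×7.99^(1.31) = 5.098 MPa.

adiabatic: 5.10 MPa; isothermal: 2.68 MPa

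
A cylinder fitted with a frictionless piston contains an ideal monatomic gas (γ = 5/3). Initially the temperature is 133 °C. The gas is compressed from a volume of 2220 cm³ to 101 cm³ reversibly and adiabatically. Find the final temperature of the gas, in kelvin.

T₂ ≈ 3190 K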